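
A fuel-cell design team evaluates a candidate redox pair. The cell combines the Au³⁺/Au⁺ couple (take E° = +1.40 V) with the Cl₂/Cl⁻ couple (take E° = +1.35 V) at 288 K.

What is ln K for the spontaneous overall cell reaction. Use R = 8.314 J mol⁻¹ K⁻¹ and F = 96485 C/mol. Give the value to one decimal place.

4.0

Cathode: Au³⁺/Au⁺; anode: Cl₂/Cl⁻. E°cell = (+1.40) − (+1.35) = +0.05 V, with n = 2.
ΔG° = −nFE° = −RT ln K, so ln K = nFE°/(RT) = (2)(96485)(+0.05) / ((8.314)(288)) = 4.030.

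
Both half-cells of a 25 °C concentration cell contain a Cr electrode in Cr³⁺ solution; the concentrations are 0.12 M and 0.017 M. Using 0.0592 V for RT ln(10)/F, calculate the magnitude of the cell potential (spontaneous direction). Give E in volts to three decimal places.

+0.017 V

For a concentration cell E°cell = 0. The 0.12 M side is the cathode (reduction is favoured where [Cr³⁺] is higher).
With n = 3, E = −(0.0592/3) log([Cr³⁺]ₐₙ/[Cr³⁺]꜀ₐₜ) = −(0.0592/3) log(0.017/0.12) = −(0.0592/3)(-0.849) = +0.017 V.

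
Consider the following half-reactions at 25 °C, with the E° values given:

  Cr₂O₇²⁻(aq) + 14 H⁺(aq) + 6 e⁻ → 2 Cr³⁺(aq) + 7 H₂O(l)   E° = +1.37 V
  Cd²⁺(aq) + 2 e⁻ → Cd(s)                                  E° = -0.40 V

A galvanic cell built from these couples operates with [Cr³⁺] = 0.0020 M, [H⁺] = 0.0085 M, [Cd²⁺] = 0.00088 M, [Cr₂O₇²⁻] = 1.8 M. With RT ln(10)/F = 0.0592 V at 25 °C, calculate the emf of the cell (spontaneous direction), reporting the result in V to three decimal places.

Cr₂O₇²⁻/Cr³⁺ is the cathode (higher E°), Cd²⁺/Cd the anode: E°cell = +1.37 − (-0.40) = +1.77 V, n = 6.
Overall: Cr₂O₇²⁻(aq) + 14 H⁺(aq) + 3 Cd(s) → 2 Cr³⁺(aq) + 7 H₂O(l) + 3 Cd²⁺(aq)
Q = [Cr³⁺]^2·[Cd²⁺]^3 / ([Cr₂O₇²⁻]·[H⁺]^14); log Q = 14.168.
E = E° − (0.0592/n) log Q = +1.77 − (0.0592/6)(14.168) = +1.630 V.

+1.630 V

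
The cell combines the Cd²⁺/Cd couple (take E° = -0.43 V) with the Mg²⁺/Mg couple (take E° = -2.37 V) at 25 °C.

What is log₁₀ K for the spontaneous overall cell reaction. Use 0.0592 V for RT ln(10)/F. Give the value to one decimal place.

65.5

Cathode: Cd²⁺/Cd; anode: Mg²⁺/Mg. E°cell = +1.94 V, n = 2.
log K = nE°cell / 0.0592 = (2)(+1.94) / 0.0592 = 65.5.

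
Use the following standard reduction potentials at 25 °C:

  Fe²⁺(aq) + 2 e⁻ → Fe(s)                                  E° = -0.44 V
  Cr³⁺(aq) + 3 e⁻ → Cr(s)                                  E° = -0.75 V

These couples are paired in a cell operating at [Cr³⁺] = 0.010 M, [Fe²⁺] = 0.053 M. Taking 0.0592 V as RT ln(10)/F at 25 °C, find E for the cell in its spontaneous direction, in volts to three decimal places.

+0.312 V

Fe²⁺/Fe is the cathode (higher E°), Cr³⁺/Cr the anode: E°cell = -0.44 − (-0.75) = +0.31 V, n = 6.
Overall: 3 Fe²⁺(aq) + 2 Cr(s) → 3 Fe(s) + 2 Cr³⁺(aq)
Q = [Cr³⁺]^2 / ([Fe²⁺]^3); log Q = -0.173.
E = E° − (0.0592/n) log Q = +0.31 − (0.0592/6)(-0.173) = +0.312 V.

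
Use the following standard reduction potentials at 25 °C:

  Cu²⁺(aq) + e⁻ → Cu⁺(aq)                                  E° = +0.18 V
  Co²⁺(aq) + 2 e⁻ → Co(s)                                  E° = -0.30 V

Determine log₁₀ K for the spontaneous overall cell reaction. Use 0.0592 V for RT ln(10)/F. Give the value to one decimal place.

Cathode: Cu²⁺/Cu⁺; anode: Co²⁺/Co. E°cell = +0.48 V, n = 2.
log K = nE°cell / 0.0592 = (2)(+0.48) / 0.0592 = 16.2.

16.2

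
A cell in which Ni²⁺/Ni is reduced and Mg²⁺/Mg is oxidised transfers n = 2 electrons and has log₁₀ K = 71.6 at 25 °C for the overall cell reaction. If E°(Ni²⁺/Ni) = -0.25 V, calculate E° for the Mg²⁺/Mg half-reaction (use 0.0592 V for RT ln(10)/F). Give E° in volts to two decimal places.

-2.37 V

E°cell = (0.0592/n)·log K = (0.0592/2)(71.6) = +2.119 V.
Since Ni²⁺/Ni is the cathode and Mg²⁺/Mg the anode, E°cell = E°(Ni²⁺/Ni) − E°(Mg²⁺/Mg).
So E°(Mg²⁺/Mg) = E°(Ni²⁺/Ni) − E°cell = (-0.25) − (+2.119) = -2.37 V.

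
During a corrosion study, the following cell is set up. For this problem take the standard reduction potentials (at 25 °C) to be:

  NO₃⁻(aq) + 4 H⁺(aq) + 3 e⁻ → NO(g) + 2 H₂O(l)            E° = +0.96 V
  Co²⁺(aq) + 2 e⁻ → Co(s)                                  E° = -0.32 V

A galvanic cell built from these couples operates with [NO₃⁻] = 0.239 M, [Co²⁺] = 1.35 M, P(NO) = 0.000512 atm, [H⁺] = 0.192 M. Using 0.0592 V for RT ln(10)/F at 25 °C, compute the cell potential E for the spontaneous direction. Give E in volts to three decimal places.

+1.272 V

NO₃⁻/NO is the cathode (higher E°), Co²⁺/Co the anode: E°cell = +0.96 − (-0.32) = +1.28 V, n = 6.
Overall: 2 NO₃⁻(aq) + 8 H⁺(aq) + 3 Co(s) → 2 NO(g) + 4 H₂O(l) + 3 Co²⁺(aq)
Q = P(NO)^2·[Co²⁺]^3 / ([NO₃⁻]^2·[H⁺]^8); log Q = 0.786.
E = E° − (0.0592/n) log Q = +1.28 − (0.0592/6)(0.786) = +1.272 V.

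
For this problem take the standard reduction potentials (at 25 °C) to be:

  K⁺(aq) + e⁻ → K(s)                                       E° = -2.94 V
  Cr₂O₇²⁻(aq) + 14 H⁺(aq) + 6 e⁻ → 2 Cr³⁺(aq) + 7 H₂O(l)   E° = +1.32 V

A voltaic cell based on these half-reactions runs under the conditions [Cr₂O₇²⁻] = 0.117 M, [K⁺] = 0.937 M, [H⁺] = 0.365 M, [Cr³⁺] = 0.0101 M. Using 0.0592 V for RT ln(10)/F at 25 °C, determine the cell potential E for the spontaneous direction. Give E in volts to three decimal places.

+4.231 V

Cr₂O₇²⁻/Cr³⁺ is the cathode (higher E°), K⁺/K the anode: E°cell = +1.32 − (-2.94) = +4.26 V, n = 6.
Overall: Cr₂O₇²⁻(aq) + 14 H⁺(aq) + 6 K(s) → 2 Cr³⁺(aq) + 7 H₂O(l) + 6 K⁺(aq)
Q = [Cr³⁺]^2·[K⁺]^6 / ([Cr₂O₇²⁻]·[H⁺]^14); log Q = 2.899.
E = E° − (0.0592/n) log Q = +4.26 − (0.0592/6)(2.899) = +4.231 V.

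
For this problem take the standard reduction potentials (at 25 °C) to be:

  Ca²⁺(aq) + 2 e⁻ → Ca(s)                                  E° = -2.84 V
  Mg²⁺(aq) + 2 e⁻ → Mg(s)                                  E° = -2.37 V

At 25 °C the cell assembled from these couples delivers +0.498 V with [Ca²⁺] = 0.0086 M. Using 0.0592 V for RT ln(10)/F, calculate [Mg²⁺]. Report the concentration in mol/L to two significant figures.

Mg²⁺/Mg is the cathode, Ca²⁺/Ca the anode: E°cell = +0.47 V, n = 2.
Overall reaction: Mg²⁺(aq) + Ca(s) → Mg(s) + Ca²⁺(aq); Q = [Ca²⁺]^1/[Mg²⁺]^1.
From E = E° − (0.0592/n) log Q: log Q = (E° − E)·n/0.0592 = (+0.47 − (+0.498))·2/0.0592 = -0.9459.
So 1·log[Mg²⁺] = 1·log(0.0086) − log Q = -2.0655 − (-0.9459) = -1.1196; [Mg²⁺] = 10^(-1.1196) ≈ 0.076 M.

0.076 M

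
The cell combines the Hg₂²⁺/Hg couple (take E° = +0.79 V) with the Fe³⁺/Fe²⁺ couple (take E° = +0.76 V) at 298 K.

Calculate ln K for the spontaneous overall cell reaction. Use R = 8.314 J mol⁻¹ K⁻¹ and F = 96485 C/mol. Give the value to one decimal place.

Cathode: Hg₂²⁺/Hg; anode: Fe³⁺/Fe²⁺. E°cell = (+0.79) − (+0.76) = +0.03 V, with n = 2.
ΔG° = −nFE° = −RT ln K, so ln K = nFE°/(RT) = (2)(96485)(+0.03) / ((8.314)(298)) = 2.337.

2.3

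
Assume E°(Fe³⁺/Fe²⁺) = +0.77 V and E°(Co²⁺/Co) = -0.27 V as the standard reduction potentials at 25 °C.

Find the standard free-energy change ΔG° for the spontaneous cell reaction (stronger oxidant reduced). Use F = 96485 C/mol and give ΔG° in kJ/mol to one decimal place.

-200.7 kJ/mol

Fe³⁺/Fe²⁺ (E° = +0.77 V) is the cathode; Co²⁺/Co (E° = -0.27 V) is the anode, so E°cell = +1.04 V.
Balancing electrons gives n = 2 (lcm of 1 and 2).
ΔG° = −nFE° = −(2)(96485)(+1.04) = -200,689 J = -200.7 kJ/mol.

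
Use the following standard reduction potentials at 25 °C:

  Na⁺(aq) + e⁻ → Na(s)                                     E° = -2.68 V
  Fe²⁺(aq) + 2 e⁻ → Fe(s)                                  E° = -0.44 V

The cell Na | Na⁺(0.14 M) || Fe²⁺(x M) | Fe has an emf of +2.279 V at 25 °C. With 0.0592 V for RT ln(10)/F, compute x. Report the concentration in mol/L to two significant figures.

0.41 M

Fe²⁺/Fe is the cathode, Na⁺/Na the anode: E°cell = +2.24 V, n = 2.
Overall reaction: Fe²⁺(aq) + 2 Na(s) → Fe(s) + 2 Na⁺(aq); Q = [Na⁺]^2/[Fe²⁺]^1.
From E = E° − (0.0592/n) log Q: log Q = (E° − E)·n/0.0592 = (+2.24 − (+2.279))·2/0.0592 = -1.3176.
So 1·log[Fe²⁺] = 2·log(0.14) − log Q = -1.7077 − (-1.3176) = -0.3901; [Fe²⁺] = 10^(-0.3901) ≈ 0.41 M.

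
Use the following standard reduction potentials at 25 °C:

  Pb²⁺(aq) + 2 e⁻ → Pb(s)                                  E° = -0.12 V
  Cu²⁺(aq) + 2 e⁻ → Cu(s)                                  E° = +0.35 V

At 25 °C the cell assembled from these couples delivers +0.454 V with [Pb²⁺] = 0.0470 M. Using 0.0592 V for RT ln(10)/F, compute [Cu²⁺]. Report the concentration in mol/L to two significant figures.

0.014 M

Cu²⁺/Cu is the cathode, Pb²⁺/Pb the anode: E°cell = +0.47 V, n = 2.
Overall reaction: Cu²⁺(aq) + Pb(s) → Cu(s) + Pb²⁺(aq); Q = [Pb²⁺]^1/[Cu²⁺]^1.
From E = E° − (0.0592/n) log Q: log Q = (E° − E)·n/0.0592 = (+0.47 − (+0.454))·2/0.0592 = 0.5405.
So 1·log[Cu²⁺] = 1·log(0.047) − log Q = -1.3279 − (0.5405) = -1.8684; [Cu²⁺] = 10^(-1.8684) ≈ 0.014 M.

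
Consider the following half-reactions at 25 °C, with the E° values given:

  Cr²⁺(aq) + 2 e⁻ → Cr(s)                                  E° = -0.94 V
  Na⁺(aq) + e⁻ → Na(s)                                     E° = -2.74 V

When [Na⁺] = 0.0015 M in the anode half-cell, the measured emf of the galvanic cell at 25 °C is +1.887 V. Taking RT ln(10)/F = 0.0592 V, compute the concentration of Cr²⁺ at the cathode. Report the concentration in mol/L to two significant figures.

Cr²⁺/Cr is the cathode, Na⁺/Na the anode: E°cell = +1.80 V, n = 2.
Overall reaction: Cr²⁺(aq) + 2 Na(s) → Cr(s) + 2 Na⁺(aq); Q = [Na⁺]^2/[Cr²⁺]^1.
From E = E° − (0.0592/n) log Q: log Q = (E° − E)·n/0.0592 = (+1.80 − (+1.887))·2/0.0592 = -2.9392.
So 1·log[Cr²⁺] = 2·log(0.0015) − log Q = -5.6478 − (-2.9392) = -2.7086; [Cr²⁺] = 10^(-2.7086) ≈ 0.0020 M.

0.0020 M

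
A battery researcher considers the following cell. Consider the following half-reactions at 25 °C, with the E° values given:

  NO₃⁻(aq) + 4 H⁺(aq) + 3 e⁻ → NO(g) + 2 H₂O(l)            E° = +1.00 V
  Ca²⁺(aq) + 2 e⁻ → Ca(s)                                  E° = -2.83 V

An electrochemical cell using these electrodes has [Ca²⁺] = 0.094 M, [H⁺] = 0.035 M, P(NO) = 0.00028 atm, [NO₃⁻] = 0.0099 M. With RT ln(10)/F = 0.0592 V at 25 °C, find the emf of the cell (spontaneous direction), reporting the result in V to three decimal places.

NO₃⁻/NO is the cathode (higher E°), Ca²⁺/Ca the anode: E°cell = +1.00 − (-2.83) = +3.83 V, n = 6.
Overall: 2 NO₃⁻(aq) + 8 H⁺(aq) + 3 Ca(s) → 2 NO(g) + 4 H₂O(l) + 3 Ca²⁺(aq)
Q = P(NO)^2·[Ca²⁺]^3 / ([NO₃⁻]^2·[H⁺]^8); log Q = 5.470.
E = E° − (0.0592/n) log Q = +3.83 − (0.0592/6)(5.470) = +3.776 V.

+3.776 V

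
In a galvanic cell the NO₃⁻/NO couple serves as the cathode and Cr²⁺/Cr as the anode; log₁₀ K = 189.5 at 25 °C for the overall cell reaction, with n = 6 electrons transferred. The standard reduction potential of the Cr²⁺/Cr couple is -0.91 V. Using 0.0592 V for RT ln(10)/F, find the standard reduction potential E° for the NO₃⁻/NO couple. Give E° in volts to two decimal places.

E°cell = (0.0592/n)·log K = (0.0592/6)(189.5) = +1.870 V.
Since NO₃⁻/NO is the cathode and Cr²⁺/Cr the anode, E°cell = E°(NO₃⁻/NO) − E°(Cr²⁺/Cr).
So E°(NO₃⁻/NO) = E°cell + E°(Cr²⁺/Cr) = +1.870 + (-0.91) = +0.96 V.

+0.96 V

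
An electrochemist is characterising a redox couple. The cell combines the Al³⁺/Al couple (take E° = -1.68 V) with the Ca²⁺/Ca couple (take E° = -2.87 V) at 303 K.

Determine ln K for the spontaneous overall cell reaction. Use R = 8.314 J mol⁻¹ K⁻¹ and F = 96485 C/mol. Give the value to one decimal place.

273.5

Cathode: Al³⁺/Al; anode: Ca²⁺/Ca. E°cell = (-1.68) − (-2.87) = +1.19 V, with n = 6.
ΔG° = −nFE° = −RT ln K, so ln K = nFE°/(RT) = (6)(96485)(+1.19) / ((8.314)(303)) = 273.467.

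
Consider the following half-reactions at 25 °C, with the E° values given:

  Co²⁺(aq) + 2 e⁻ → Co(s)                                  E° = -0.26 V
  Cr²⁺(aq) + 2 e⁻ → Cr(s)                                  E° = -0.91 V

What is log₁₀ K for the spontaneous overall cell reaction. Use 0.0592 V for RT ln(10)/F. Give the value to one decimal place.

Cathode: Co²⁺/Co; anode: Cr²⁺/Cr. E°cell = +0.65 V, n = 2.
log K = nE°cell / 0.0592 = (2)(+0.65) / 0.0592 = 22.0.

22.0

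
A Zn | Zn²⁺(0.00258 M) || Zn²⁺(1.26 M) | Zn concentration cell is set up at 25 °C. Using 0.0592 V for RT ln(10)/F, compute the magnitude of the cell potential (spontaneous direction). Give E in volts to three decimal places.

For a concentration cell E°cell = 0. The 1.26 M side is the cathode (reduction is favoured where [Zn²⁺] is higher).
With n = 2, E = −(0.0592/2) log([Zn²⁺]ₐₙ/[Zn²⁺]꜀ₐₜ) = −(0.0592/2) log(0.00258/1.26) = −(0.0592/2)(-2.689) = +0.080 V.

+0.080 V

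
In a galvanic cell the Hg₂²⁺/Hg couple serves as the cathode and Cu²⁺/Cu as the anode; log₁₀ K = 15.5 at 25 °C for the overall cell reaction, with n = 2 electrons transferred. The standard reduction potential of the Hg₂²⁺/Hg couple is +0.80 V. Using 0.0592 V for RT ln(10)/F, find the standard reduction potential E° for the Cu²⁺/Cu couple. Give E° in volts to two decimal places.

E°cell = (0.0592/n)·log K = (0.0592/2)(15.5) = +0.459 V.
Since Hg₂²⁺/Hg is the cathode and Cu²⁺/Cu the anode, E°cell = E°(Hg₂²⁺/Hg) − E°(Cu²⁺/Cu).
So E°(Cu²⁺/Cu) = E°(Hg₂²⁺/Hg) − E°cell = (+0.80) − (+0.459) = +0.34 V.

+0.34 V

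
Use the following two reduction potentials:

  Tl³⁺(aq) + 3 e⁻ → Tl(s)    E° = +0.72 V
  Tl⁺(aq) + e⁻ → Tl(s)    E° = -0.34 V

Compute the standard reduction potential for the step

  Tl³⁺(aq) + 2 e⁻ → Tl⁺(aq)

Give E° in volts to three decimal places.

+1.250 V

Sequential free energies add, so n₃E°₃ = n₁E°₁ + n₂E°₂.
With n₃ = 3, and the known step contributing 1×(-0.34) V, the unknown satisfies 2·E° = 3×(+0.72) − 1×(-0.34) = +2.500.
E° = +2.500 / 2 = +1.250 V.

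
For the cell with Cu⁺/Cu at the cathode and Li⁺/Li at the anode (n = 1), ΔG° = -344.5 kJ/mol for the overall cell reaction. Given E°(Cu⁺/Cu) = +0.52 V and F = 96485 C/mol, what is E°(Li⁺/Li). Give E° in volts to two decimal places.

E°cell = −ΔG°/(nF) = −(-344.5×10³)/((1)(96485)) = +3.571 V.
Since Cu⁺/Cu is the cathode and Li⁺/Li the anode, E°cell = E°(Cu⁺/Cu) − E°(Li⁺/Li).
So E°(Li⁺/Li) = E°(Cu⁺/Cu) − E°cell = (+0.52) − (+3.571) = -3.05 V.

-3.05 V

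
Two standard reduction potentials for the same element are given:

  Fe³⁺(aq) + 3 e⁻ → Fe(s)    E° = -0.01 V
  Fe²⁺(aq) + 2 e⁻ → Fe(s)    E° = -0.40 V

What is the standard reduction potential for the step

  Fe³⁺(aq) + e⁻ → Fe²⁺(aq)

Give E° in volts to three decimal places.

Sequential free energies add, so n₃E°₃ = n₁E°₁ + n₂E°₂.
With n₃ = 3, and the known step contributing 2×(-0.40) V, the unknown satisfies 1·E° = 3×(-0.01) − 2×(-0.40) = +0.770.
E° = +0.770 / 1 = +0.770 V.

+0.770 V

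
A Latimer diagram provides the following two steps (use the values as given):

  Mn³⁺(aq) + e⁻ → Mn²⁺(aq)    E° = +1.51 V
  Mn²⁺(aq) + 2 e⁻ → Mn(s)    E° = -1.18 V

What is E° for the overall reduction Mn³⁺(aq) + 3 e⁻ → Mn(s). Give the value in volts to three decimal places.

Since ΔG° = −nFE° is additive over sequential reductions, n₃E°₃ = n₁E°₁ + n₂E°₂.
E°₃ = (1×+1.51 + 2×-1.18) / 3 = (-0.850) / 3 = -0.283 V.

-0.283 V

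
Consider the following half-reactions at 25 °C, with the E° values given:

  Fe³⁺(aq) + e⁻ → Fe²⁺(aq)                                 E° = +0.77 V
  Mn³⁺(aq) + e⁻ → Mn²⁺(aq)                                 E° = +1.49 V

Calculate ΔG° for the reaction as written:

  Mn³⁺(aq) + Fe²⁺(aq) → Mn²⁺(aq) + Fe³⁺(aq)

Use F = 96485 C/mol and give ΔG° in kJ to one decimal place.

As written, Mn³⁺/Mn²⁺ is reduced (cathode) and Fe³⁺/Fe²⁺ is oxidised (anode), so E°cell = (+1.49) − (+0.77) = +0.72 V.
Balancing electrons gives n = 1.
ΔG° = −nFE° = −(1)(96485)(+0.72) = -69,469 J = -69.5 kJ.

-69.5 kJ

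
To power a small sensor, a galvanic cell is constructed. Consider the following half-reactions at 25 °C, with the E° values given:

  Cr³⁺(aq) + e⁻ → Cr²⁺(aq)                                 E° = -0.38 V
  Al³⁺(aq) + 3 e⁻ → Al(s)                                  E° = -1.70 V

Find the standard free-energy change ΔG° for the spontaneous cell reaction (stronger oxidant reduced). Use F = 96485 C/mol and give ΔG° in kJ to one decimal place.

-382.1 kJ

Cr³⁺/Cr²⁺ (E° = -0.38 V) is the cathode; Al³⁺/Al (E° = -1.70 V) is the anode, so E°cell = +1.32 V.
Balancing electrons gives n = 3 (lcm of 1 and 3).
ΔG° = −nFE° = −(3)(96485)(+1.32) = -382,081 J = -382.1 kJ.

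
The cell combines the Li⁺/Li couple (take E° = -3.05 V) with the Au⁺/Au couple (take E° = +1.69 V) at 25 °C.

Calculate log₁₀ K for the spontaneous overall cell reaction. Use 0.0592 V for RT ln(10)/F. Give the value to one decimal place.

80.1

Cathode: Au⁺/Au; anode: Li⁺/Li. E°cell = +4.74 V, n = 1.
log K = nE°cell / 0.0592 = (1)(+4.74) / 0.0592 = 80.1.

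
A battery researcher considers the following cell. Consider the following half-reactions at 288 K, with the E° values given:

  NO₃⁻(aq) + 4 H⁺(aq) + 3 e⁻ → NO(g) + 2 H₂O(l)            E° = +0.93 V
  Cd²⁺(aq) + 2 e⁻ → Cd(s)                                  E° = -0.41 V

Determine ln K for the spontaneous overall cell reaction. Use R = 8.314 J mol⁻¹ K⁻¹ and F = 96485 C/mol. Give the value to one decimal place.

324.0

Cathode: NO₃⁻/NO; anode: Cd²⁺/Cd. E°cell = (+0.93) − (-0.41) = +1.34 V, with n = 6.
ΔG° = −nFE° = −RT ln K, so ln K = nFE°/(RT) = (6)(96485)(+1.34) / ((8.314)(288)) = 323.976.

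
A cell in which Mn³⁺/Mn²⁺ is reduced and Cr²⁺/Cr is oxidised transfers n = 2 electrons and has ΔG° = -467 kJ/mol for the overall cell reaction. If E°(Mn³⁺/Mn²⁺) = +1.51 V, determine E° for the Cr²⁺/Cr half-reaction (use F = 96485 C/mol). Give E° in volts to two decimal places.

E°cell = −ΔG°/(nF) = −(-467×10³)/((2)(96485)) = +2.420 V.
Since Mn³⁺/Mn²⁺ is the cathode and Cr²⁺/Cr the anode, E°cell = E°(Mn³⁺/Mn²⁺) − E°(Cr²⁺/Cr).
So E°(Cr²⁺/Cr) = E°(Mn³⁺/Mn²⁺) − E°cell = (+1.51) − (+2.420) = -0.91 V.

-0.91 V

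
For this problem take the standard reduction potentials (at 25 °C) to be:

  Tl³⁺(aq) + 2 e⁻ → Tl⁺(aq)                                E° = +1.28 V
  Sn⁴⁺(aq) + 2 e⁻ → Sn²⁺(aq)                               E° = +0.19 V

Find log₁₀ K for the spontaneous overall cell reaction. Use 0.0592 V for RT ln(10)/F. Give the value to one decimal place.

Cathode: Tl³⁺/Tl⁺; anode: Sn⁴⁺/Sn²⁺. E°cell = +1.09 V, n = 2.
log K = nE°cell / 0.0592 = (2)(+1.09) / 0.0592 = 36.8.

36.8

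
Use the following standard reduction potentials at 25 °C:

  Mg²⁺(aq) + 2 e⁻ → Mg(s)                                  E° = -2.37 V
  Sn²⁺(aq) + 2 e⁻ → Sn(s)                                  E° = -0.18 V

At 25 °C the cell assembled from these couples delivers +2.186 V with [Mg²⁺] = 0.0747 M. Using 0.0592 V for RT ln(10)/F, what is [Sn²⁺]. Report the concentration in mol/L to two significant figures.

0.055 M

Sn²⁺/Sn is the cathode, Mg²⁺/Mg the anode: E°cell = +2.19 V, n = 2.
Overall reaction: Sn²⁺(aq) + Mg(s) → Sn(s) + Mg²⁺(aq); Q = [Mg²⁺]^1/[Sn²⁺]^1.
From E = E° − (0.0592/n) log Q: log Q = (E° − E)·n/0.0592 = (+2.19 − (+2.186))·2/0.0592 = 0.1351.
So 1·log[Sn²⁺] = 1·log(0.0747) − log Q = -1.1267 − (0.1351) = -1.2618; [Sn²⁺] = 10^(-1.2618) ≈ 0.055 M.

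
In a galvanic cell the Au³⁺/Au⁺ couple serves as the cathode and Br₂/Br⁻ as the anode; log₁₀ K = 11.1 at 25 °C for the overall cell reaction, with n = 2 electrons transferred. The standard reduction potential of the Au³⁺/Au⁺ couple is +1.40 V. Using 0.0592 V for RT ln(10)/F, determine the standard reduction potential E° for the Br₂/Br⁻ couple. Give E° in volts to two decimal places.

E°cell = (0.0592/n)·log K = (0.0592/2)(11.1) = +0.329 V.
Since Au³⁺/Au⁺ is the cathode and Br₂/Br⁻ the anode, E°cell = E°(Au³⁺/Au⁺) − E°(Br₂/Br⁻).
So E°(Br₂/Br⁻) = E°(Au³⁺/Au⁺) − E°cell = (+1.40) − (+0.329) = +1.07 V.

+1.07 V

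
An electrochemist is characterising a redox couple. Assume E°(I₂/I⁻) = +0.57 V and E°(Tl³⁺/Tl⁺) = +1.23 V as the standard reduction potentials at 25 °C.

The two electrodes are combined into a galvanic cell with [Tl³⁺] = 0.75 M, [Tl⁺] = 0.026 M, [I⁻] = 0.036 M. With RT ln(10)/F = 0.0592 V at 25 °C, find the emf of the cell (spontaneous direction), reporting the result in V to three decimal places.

+0.618 V

Tl³⁺/Tl⁺ is the cathode (higher E°), I₂/I⁻ the anode: E°cell = +1.23 − (+0.57) = +0.66 V, n = 2.
Overall: Tl³⁺(aq) + 2 I⁻(aq) → Tl⁺(aq) + I₂(s)
Q = [Tl⁺] / ([Tl³⁺]·[I⁻]^2); log Q = 1.427.
E = E° − (0.0592/n) log Q = +0.66 − (0.0592/2)(1.427) = +0.618 V.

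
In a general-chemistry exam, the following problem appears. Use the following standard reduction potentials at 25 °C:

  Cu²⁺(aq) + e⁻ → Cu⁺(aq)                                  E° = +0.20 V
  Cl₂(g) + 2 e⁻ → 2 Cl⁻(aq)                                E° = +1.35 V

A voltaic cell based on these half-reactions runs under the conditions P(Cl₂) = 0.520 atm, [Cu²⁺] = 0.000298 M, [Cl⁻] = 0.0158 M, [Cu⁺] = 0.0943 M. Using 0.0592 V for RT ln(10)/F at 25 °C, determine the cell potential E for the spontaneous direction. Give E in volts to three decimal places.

+1.396 V

Cl₂/Cl⁻ is the cathode (higher E°), Cu²⁺/Cu⁺ the anode: E°cell = +1.35 − (+0.20) = +1.15 V, n = 2.
Overall: Cl₂(g) + 2 Cu⁺(aq) → 2 Cl⁻(aq) + 2 Cu²⁺(aq)
Q = [Cl⁻]^2·[Cu²⁺]^2 / (P(Cl₂)·[Cu⁺]^2); log Q = -8.319.
E = E° − (0.0592/n) log Q = +1.15 − (0.0592/2)(-8.319) = +1.396 V.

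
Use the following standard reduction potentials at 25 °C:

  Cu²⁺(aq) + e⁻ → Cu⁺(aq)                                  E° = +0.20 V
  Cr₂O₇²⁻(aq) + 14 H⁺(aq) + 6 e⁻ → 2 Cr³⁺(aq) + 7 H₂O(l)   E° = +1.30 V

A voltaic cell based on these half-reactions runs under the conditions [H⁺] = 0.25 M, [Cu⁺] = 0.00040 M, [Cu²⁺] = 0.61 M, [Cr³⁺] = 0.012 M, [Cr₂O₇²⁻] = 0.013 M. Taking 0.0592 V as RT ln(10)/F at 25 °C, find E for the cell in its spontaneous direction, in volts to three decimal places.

+0.848 V

Cr₂O₇²⁻/Cr³⁺ is the cathode (higher E°), Cu²⁺/Cu⁺ the anode: E°cell = +1.30 − (+0.20) = +1.10 V, n = 6.
Overall: Cr₂O₇²⁻(aq) + 14 H⁺(aq) + 6 Cu⁺(aq) → 2 Cr³⁺(aq) + 7 H₂O(l) + 6 Cu²⁺(aq)
Q = [Cr³⁺]^2·[Cu²⁺]^6 / ([Cr₂O₇²⁻]·[H⁺]^14·[Cu⁺]^6); log Q = 25.573.
E = E° − (0.0592/n) log Q = +1.10 − (0.0592/6)(25.573) = +0.848 V.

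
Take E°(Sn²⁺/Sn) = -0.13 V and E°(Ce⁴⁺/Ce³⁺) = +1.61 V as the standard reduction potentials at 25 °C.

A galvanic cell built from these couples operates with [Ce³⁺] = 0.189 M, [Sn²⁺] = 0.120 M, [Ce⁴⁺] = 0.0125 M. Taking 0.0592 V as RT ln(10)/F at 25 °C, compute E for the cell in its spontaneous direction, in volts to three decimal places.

+1.697 V

Ce⁴⁺/Ce³⁺ is the cathode (higher E°), Sn²⁺/Sn the anode: E°cell = +1.61 − (-0.13) = +1.74 V, n = 2.
Overall: 2 Ce⁴⁺(aq) + Sn(s) → 2 Ce³⁺(aq) + Sn²⁺(aq)
Q = [Ce³⁺]^2·[Sn²⁺] / ([Ce⁴⁺]^2); log Q = 1.438.
E = E° − (0.0592/n) log Q = +1.74 − (0.0592/2)(1.438) = +1.697 V.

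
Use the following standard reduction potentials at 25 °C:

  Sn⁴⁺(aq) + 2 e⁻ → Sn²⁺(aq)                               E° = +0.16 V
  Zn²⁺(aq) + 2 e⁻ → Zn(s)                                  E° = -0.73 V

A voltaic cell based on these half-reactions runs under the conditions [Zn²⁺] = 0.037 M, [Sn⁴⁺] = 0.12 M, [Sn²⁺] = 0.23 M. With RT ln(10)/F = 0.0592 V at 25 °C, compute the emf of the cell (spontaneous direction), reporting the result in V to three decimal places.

+0.924 V

Sn⁴⁺/Sn²⁺ is the cathode (higher E°), Zn²⁺/Zn the anode: E°cell = +0.16 − (-0.73) = +0.89 V, n = 2.
Overall: Sn⁴⁺(aq) + Zn(s) → Sn²⁺(aq) + Zn²⁺(aq)
Q = [Sn²⁺]·[Zn²⁺] / ([Sn⁴⁺]); log Q = -1.149.
E = E° − (0.0592/n) log Q = +0.89 − (0.0592/2)(-1.149) = +0.924 V.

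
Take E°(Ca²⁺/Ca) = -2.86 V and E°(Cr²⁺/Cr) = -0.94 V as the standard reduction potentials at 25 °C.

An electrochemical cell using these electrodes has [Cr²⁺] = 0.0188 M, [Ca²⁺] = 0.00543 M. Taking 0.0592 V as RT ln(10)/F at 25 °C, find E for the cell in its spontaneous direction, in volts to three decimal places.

Cr²⁺/Cr is the cathode (higher E°), Ca²⁺/Ca the anode: E°cell = -0.94 − (-2.86) = +1.92 V, n = 2.
Overall: Cr²⁺(aq) + Ca(s) → Cr(s) + Ca²⁺(aq)
Q = [Ca²⁺] / ([Cr²⁺]); log Q = -0.539.
E = E° − (0.0592/n) log Q = +1.92 − (0.0592/2)(-0.539) = +1.936 V.

+1.936 V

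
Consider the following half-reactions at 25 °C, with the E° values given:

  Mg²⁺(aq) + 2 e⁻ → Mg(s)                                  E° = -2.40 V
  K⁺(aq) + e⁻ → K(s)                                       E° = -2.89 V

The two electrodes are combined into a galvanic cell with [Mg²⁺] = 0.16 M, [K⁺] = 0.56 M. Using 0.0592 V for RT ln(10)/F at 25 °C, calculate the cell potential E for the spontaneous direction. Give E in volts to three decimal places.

Mg²⁺/Mg is the cathode (higher E°), K⁺/K the anode: E°cell = -2.40 − (-2.89) = +0.49 V, n = 2.
Overall: Mg²⁺(aq) + 2 K(s) → Mg(s) + 2 K⁺(aq)
Q = [K⁺]^2 / ([Mg²⁺]); log Q = 0.292.
E = E° − (0.0592/n) log Q = +0.49 − (0.0592/2)(0.292) = +0.481 V.

+0.481 V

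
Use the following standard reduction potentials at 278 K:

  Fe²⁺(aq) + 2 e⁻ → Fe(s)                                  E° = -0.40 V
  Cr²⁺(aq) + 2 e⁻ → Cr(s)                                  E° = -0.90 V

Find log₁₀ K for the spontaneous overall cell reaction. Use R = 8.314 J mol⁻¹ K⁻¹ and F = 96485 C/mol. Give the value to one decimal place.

18.1

Cathode: Fe²⁺/Fe; anode: Cr²⁺/Cr. E°cell = (-0.40) − (-0.90) = +0.50 V, with n = 2.
ΔG° = −nFE° = −RT ln K, so ln K = nFE°/(RT) = (2)(96485)(+0.50) / ((8.314)(278)) = 41.745.
log₁₀ K = 41.745 / ln 10 = 18.1.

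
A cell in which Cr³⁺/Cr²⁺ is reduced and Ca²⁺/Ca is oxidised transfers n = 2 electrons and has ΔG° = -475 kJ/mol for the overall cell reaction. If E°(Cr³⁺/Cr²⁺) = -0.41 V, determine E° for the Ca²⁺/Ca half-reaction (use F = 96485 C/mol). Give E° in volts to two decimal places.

-2.87 V

E°cell = −ΔG°/(nF) = −(-475×10³)/((2)(96485)) = +2.462 V.
Since Cr³⁺/Cr²⁺ is the cathode and Ca²⁺/Ca the anode, E°cell = E°(Cr³⁺/Cr²⁺) − E°(Ca²⁺/Ca).
So E°(Ca²⁺/Ca) = E°(Cr³⁺/Cr²⁺) − E°cell = (-0.41) − (+2.462) = -2.87 V.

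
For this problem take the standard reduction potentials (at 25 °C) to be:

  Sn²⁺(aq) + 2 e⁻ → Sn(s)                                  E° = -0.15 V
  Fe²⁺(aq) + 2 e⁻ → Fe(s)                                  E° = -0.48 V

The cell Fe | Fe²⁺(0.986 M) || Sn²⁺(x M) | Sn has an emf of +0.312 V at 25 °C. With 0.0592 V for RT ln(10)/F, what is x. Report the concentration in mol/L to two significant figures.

0.24 M

Sn²⁺/Sn is the cathode, Fe²⁺/Fe the anode: E°cell = +0.33 V, n = 2.
Overall reaction: Sn²⁺(aq) + Fe(s) → Sn(s) + Fe²⁺(aq); Q = [Fe²⁺]^1/[Sn²⁺]^1.
From E = E° − (0.0592/n) log Q: log Q = (E° − E)·n/0.0592 = (+0.33 − (+0.312))·2/0.0592 = 0.6081.
So 1·log[Sn²⁺] = 1·log(0.986) − log Q = -0.0061 − (0.6081) = -0.6142; [Sn²⁺] = 10^(-0.6142) ≈ 0.24 M.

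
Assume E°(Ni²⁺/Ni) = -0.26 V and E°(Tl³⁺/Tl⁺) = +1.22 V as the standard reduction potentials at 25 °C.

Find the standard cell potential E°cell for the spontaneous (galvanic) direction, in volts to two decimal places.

The Tl³⁺/Tl⁺ couple has the higher reduction potential, so it is the cathode; Ni²⁺/Ni is oxidised at the anode.
E°cell = E°(cathode) − E°(anode) = (+1.22) − (-0.26) = +1.48 V.
Since E°cell > 0, the reaction is spontaneous under standard conditions.

+1.48 V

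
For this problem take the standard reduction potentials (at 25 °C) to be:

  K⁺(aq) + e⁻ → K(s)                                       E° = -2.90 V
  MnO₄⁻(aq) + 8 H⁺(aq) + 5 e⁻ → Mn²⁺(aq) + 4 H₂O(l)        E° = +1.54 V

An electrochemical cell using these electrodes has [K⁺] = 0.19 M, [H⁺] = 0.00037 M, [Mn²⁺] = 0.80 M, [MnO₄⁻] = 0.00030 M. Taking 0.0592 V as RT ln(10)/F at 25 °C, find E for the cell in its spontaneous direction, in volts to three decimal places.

+4.117 V

MnO₄⁻/Mn²⁺ is the cathode (higher E°), K⁺/K the anode: E°cell = +1.54 − (-2.90) = +4.44 V, n = 5.
Overall: MnO₄⁻(aq) + 8 H⁺(aq) + 5 K(s) → Mn²⁺(aq) + 4 H₂O(l) + 5 K⁺(aq)
Q = [Mn²⁺]·[K⁺]^5 / ([MnO₄⁻]·[H⁺]^8); log Q = 27.274.
E = E° − (0.0592/n) log Q = +4.44 − (0.0592/5)(27.274) = +4.117 V.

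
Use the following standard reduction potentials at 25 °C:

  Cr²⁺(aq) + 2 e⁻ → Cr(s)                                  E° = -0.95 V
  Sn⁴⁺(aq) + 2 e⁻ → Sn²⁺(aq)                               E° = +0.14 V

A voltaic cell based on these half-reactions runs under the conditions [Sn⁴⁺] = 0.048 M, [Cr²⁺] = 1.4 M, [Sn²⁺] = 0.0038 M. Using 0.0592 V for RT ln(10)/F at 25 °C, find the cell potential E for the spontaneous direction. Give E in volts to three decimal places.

+1.118 V

Sn⁴⁺/Sn²⁺ is the cathode (higher E°), Cr²⁺/Cr the anode: E°cell = +0.14 − (-0.95) = +1.09 V, n = 2.
Overall: Sn⁴⁺(aq) + Cr(s) → Sn²⁺(aq) + Cr²⁺(aq)
Q = [Sn²⁺]·[Cr²⁺] / ([Sn⁴⁺]); log Q = -0.955.
E = E° − (0.0592/n) log Q = +1.09 − (0.0592/2)(-0.955) = +1.118 V.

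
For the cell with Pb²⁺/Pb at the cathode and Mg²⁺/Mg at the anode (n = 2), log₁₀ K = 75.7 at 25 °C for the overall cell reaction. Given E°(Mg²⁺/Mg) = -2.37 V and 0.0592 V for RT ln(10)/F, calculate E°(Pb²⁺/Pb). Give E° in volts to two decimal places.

E°cell = (0.0592/n)·log K = (0.0592/2)(75.7) = +2.241 V.
Since Pb²⁺/Pb is the cathode and Mg²⁺/Mg the anode, E°cell = E°(Pb²⁺/Pb) − E°(Mg²⁺/Mg).
So E°(Pb²⁺/Pb) = E°cell + E°(Mg²⁺/Mg) = +2.241 + (-2.37) = -0.13 V.

-0.13 V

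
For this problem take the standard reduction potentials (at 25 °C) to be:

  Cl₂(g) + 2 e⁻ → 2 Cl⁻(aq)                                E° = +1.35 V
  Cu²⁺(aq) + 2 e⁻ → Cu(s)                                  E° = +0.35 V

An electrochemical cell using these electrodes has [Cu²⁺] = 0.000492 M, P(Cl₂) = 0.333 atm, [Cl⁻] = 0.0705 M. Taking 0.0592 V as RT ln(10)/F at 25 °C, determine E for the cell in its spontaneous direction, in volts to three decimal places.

+1.152 V

Cl₂/Cl⁻ is the cathode (higher E°), Cu²⁺/Cu the anode: E°cell = +1.35 − (+0.35) = +1.00 V, n = 2.
Overall: Cl₂(g) + Cu(s) → 2 Cl⁻(aq) + Cu²⁺(aq)
Q = [Cl⁻]^2·[Cu²⁺] / (P(Cl₂)); log Q = -5.134.
E = E° − (0.0592/n) log Q = +1.00 − (0.0592/2)(-5.134) = +1.152 V.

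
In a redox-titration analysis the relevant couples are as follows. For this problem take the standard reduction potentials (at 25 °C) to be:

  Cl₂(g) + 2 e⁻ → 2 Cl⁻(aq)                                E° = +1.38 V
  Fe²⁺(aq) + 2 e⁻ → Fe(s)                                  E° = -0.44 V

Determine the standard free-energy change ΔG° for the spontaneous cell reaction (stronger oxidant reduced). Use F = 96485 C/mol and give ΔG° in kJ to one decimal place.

Cl₂/Cl⁻ (E° = +1.38 V) is the cathode; Fe²⁺/Fe (E° = -0.44 V) is the anode, so E°cell = +1.82 V.
Balancing electrons gives n = 2 (lcm of 2 and 2).
ΔG° = −nFE° = −(2)(96485)(+1.82) = -351,205 J = -351.2 kJ.

-351.2 kJ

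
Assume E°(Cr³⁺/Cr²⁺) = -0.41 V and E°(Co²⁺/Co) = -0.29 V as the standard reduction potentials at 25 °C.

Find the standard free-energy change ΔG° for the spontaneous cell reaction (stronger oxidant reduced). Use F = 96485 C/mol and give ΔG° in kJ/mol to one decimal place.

Co²⁺/Co (E° = -0.29 V) is the cathode; Cr³⁺/Cr²⁺ (E° = -0.41 V) is the anode, so E°cell = +0.12 V.
Balancing electrons gives n = 2 (lcm of 2 and 1).
ΔG° = −nFE° = −(2)(96485)(+0.12) = -23,156 J = -23.2 kJ/mol.

-23.2 kJ/mol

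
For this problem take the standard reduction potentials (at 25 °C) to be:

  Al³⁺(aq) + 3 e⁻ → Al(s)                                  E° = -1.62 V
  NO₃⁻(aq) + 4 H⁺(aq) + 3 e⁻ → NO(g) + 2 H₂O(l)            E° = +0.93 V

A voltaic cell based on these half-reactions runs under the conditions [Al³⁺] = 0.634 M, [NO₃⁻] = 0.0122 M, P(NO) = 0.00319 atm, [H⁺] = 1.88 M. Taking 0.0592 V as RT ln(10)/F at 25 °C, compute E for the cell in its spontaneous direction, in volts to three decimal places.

+2.587 V

NO₃⁻/NO is the cathode (higher E°), Al³⁺/Al the anode: E°cell = +0.93 − (-1.62) = +2.55 V, n = 3.
Overall: NO₃⁻(aq) + 4 H⁺(aq) + Al(s) → NO(g) + 2 H₂O(l) + Al³⁺(aq)
Q = P(NO)·[Al³⁺] / ([NO₃⁻]·[H⁺]^4); log Q = -1.877.
E = E° − (0.0592/n) log Q = +2.55 − (0.0592/3)(-1.877) = +2.587 V.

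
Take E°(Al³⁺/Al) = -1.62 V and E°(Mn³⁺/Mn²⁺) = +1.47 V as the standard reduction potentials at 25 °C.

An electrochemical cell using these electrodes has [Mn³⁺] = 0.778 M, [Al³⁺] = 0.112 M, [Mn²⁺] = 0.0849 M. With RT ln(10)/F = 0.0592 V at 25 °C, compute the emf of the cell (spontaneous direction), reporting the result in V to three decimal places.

+3.166 V

Mn³⁺/Mn²⁺ is the cathode (higher E°), Al³⁺/Al the anode: E°cell = +1.47 − (-1.62) = +3.09 V, n = 3.
Overall: 3 Mn³⁺(aq) + Al(s) → 3 Mn²⁺(aq) + Al³⁺(aq)
Q = [Mn²⁺]^3·[Al³⁺] / ([Mn³⁺]^3); log Q = -3.837.
E = E° − (0.0592/n) log Q = +3.09 − (0.0592/3)(-3.837) = +3.166 V.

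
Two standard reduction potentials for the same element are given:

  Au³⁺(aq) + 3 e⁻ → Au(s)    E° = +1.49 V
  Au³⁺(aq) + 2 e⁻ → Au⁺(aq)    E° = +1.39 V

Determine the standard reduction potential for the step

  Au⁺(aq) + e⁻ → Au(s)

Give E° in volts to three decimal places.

+1.690 V

Sequential free energies add, so n₃E°₃ = n₁E°₁ + n₂E°₂.
With n₃ = 3, and the known step contributing 2×(+1.39) V, the unknown satisfies 1·E° = 3×(+1.49) − 2×(+1.39) = +1.690.
E° = +1.690 / 1 = +1.690 V.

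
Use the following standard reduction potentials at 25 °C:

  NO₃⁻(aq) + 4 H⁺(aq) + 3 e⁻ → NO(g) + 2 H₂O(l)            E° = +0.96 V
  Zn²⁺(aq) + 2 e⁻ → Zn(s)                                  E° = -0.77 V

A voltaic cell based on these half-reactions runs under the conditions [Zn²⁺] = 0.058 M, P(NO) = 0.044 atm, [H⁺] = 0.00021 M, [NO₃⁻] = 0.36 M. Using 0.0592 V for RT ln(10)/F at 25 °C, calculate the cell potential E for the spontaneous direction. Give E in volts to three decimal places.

+1.494 V

NO₃⁻/NO is the cathode (higher E°), Zn²⁺/Zn the anode: E°cell = +0.96 − (-0.77) = +1.73 V, n = 6.
Overall: 2 NO₃⁻(aq) + 8 H⁺(aq) + 3 Zn(s) → 2 NO(g) + 4 H₂O(l) + 3 Zn²⁺(aq)
Q = P(NO)^2·[Zn²⁺]^3 / ([NO₃⁻]^2·[H⁺]^8); log Q = 23.887.
E = E° − (0.0592/n) log Q = +1.73 − (0.0592/6)(23.887) = +1.494 V.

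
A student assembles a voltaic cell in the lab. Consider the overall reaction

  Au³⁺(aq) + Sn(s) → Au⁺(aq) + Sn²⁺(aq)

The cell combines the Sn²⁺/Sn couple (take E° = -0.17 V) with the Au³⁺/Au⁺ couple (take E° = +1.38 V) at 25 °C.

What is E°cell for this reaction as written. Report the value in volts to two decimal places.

+1.55 V

The Au³⁺/Au⁺ couple has the higher reduction potential, so it is the cathode; Sn²⁺/Sn is oxidised at the anode.
E°cell = E°(cathode) − E°(anode) = (+1.38) − (-0.17) = +1.55 V.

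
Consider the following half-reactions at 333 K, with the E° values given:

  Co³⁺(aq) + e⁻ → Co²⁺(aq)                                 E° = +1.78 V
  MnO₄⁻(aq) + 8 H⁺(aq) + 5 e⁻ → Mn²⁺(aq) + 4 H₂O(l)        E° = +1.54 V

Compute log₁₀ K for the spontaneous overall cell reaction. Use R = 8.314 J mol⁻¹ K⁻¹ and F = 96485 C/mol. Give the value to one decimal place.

18.2

Cathode: Co³⁺/Co²⁺; anode: MnO₄⁻/Mn²⁺. E°cell = (+1.78) − (+1.54) = +0.24 V, with n = 5.
ΔG° = −nFE° = −RT ln K, so ln K = nFE°/(RT) = (5)(96485)(+0.24) / ((8.314)(333)) = 41.820.
log₁₀ K = 41.820 / ln 10 = 18.2.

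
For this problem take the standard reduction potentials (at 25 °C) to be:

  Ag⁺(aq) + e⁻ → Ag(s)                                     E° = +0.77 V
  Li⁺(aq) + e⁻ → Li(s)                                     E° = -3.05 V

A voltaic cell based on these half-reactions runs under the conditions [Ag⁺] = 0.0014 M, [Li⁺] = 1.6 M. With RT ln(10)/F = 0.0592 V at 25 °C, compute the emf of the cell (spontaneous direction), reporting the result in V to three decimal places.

+3.639 V

Ag⁺/Ag is the cathode (higher E°), Li⁺/Li the anode: E°cell = +0.77 − (-3.05) = +3.82 V, n = 1.
Overall: Ag⁺(aq) + Li(s) → Ag(s) + Li⁺(aq)
Q = [Li⁺] / ([Ag⁺]); log Q = 3.058.
E = E° − (0.0592/n) log Q = +3.82 − (0.0592/1)(3.058) = +3.639 V.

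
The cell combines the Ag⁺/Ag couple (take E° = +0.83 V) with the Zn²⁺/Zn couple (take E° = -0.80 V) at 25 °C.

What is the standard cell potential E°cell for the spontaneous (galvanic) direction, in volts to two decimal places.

The Ag⁺/Ag couple has the higher reduction potential, so it is the cathode; Zn²⁺/Zn is oxidised at the anode.
E°cell = E°(cathode) − E°(anode) = (+0.83) − (-0.80) = +1.63 V.
Since E°cell > 0, the reaction is spontaneous under standard conditions.

+1.63 V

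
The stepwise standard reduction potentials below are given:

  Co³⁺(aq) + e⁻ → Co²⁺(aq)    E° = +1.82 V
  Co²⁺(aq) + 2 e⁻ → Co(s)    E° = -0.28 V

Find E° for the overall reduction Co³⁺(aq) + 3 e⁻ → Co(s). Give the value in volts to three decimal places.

Adding the free-energy changes (−nFE°) of the two steps gives −n₃FE°₃ = −n₁FE°₁ − n₂FE°₂.
E°₃ = (1×+1.82 + 2×-0.28) / 3 = (+1.260) / 3 = +0.420 V.

+0.420 V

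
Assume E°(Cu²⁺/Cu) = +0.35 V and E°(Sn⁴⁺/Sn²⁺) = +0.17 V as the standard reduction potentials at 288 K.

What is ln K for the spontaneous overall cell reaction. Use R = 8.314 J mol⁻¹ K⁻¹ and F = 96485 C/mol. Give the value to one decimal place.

14.5

Cathode: Cu²⁺/Cu; anode: Sn⁴⁺/Sn²⁺. E°cell = (+0.35) − (+0.17) = +0.18 V, with n = 2.
ΔG° = −nFE° = −RT ln K, so ln K = nFE°/(RT) = (2)(96485)(+0.18) / ((8.314)(288)) = 14.506.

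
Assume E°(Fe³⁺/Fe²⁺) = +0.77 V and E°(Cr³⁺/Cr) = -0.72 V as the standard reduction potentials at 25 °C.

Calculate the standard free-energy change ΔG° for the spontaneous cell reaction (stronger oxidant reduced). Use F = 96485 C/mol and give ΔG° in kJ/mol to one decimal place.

-431.3 kJ/mol

Fe³⁺/Fe²⁺ (E° = +0.77 V) is the cathode; Cr³⁺/Cr (E° = -0.72 V) is the anode, so E°cell = +1.49 V.
Balancing electrons gives n = 3 (lcm of 1 and 3).
ΔG° = −nFE° = −(3)(96485)(+1.49) = -431,288 J = -431.3 kJ/mol.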